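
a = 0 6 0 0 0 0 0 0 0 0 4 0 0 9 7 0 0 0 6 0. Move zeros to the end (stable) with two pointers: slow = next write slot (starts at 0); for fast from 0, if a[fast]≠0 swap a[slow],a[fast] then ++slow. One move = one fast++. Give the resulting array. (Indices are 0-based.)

[6, 4, 9, 7, 6, 0, 0, 0, 0, 0, 0, 0, 0, 0, 0, 0, 0, 0, 0, 0]

(s=0,f=0) a[fast]=0 → fast++
(s=0,f=1) a[fast]=6≠0 swap→a[0]=6 → slow++,fast++
(s=1,f=2) a[fast]=0 → fast++
(s=1,f=3) a[fast]=0 → fast++
(s=1,f=4) a[fast]=0 → fast++
(s=1,f=5) a[fast]=0 → fast++
(s=1,f=6) a[fast]=0 → fast++
(s=1,f=7) a[fast]=0 → fast++
(s=1,f=8) a[fast]=0 → fast++
(s=1,f=9) a[fast]=0 → fast++
(s=1,f=10) a[fast]=4≠0 swap→a[1]=4 → slow++,fast++
(s=2,f=11) a[fast]=0 → fast++
(s=2,f=12) a[fast]=0 → fast++
(s=2,f=13) a[fast]=9≠0 swap→a[2]=9 → slow++,fast++
(s=3,f=14) a[fast]=7≠0 swap→a[3]=7 → slow++,fast++
(s=4,f=15) a[fast]=0 → fast++
(s=4,f=16) a[fast]=0 → fast++
(s=4,f=17) a[fast]=0 → fast++
(s=4,f=18) a[fast]=6≠0 swap→a[4]=6 → slow++,fast++
(s=5,f=19) a[fast]=0 → fast++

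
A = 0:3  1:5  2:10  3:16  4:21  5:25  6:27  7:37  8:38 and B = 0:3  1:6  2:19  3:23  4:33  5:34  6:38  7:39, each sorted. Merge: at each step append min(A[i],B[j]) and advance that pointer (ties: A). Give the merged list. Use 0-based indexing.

[3, 3, 5, 6, 10, 16, 19, 21, 23, 25, 27, 33, 34, 37, 38, 38, 39]

i=0 j=0: A[i]=3<=B[j]=3 take 3, i++
i=1 j=0: A[i]=5>B[j]=3 take 3, j++
i=1 j=1: A[i]=5<=B[j]=6 take 5, i++
i=2 j=1: A[i]=10>B[j]=6 take 6, j++
i=2 j=2: A[i]=10<=B[j]=19 take 10, i++
i=3 j=2: A[i]=16<=B[j]=19 take 16, i++
i=4 j=2: A[i]=21>B[j]=19 take 19, j++
i=4 j=3: A[i]=21<=B[j]=23 take 21, i++
i=5 j=3: A[i]=25>B[j]=23 take 23, j++
i=5 j=4: A[i]=25<=B[j]=33 take 25, i++
i=6 j=4: A[i]=27<=B[j]=33 take 27, i++
i=7 j=4: A[i]=37>B[j]=33 take 33, j++
i=7 j=5: A[i]=37>B[j]=34 take 34, j++
i=7 j=6: A[i]=37<=B[j]=38 take 37, i++
i=8 j=6: A[i]=38<=B[j]=38 take 38, i++
i=9 j=6: A done, take B[j]=38, j++
i=9 j=7: A done, take B[j]=39, j++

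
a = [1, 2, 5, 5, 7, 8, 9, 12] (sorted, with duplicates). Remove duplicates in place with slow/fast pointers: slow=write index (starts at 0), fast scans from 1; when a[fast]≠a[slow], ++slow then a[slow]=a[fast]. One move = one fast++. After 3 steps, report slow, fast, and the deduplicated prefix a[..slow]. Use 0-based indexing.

slow=0 fast=1: a[fast]=2≠a[slow]=1 write a[1]=2, slow++,fast++
slow=1 fast=2: a[fast]=5≠a[slow]=2 write a[2]=5, slow++,fast++
slow=2 fast=3: a[fast]=5=a[slow] dup, fast++

slow=2, fast=4, prefix=[1, 2, 5]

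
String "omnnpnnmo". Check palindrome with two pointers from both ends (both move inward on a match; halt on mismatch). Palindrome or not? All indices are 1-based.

palindrome

l=1 r=9: 'o'=='o', l++,r--
l=2 r=8: 'm'=='m', l++,r--
l=3 r=7: 'n'=='n', l++,r--
l=4 r=6: 'n'=='n', l++,r--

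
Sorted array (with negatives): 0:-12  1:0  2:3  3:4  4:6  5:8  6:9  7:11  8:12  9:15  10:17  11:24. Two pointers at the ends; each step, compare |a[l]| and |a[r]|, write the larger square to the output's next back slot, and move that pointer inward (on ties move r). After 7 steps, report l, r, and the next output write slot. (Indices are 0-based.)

l=1, r=5, next write slot=4

[0,11] |-12|<=|24| out[11]=576 → r--
[0,10] |-12|<=|17| out[10]=289 → r--
[0,9] |-12|<=|15| out[9]=225 → r--
[0,8] |-12|<=|12| out[8]=144 → r--
[0,7] |-12|>|11| out[7]=144 → l++
[1,7] |0|<=|11| out[6]=121 → r--
[1,6] |0|<=|9| out[5]=81 → r--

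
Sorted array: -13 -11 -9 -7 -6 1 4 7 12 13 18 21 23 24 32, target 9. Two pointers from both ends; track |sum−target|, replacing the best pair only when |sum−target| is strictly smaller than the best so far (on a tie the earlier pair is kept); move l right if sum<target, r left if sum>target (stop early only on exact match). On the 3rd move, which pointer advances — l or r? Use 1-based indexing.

[1,15] -13+32=19 d=10 * → r--
[1,14] -13+24=11 d=2 * → r--
[1,13] -13+23=10 d=1 * → r--

r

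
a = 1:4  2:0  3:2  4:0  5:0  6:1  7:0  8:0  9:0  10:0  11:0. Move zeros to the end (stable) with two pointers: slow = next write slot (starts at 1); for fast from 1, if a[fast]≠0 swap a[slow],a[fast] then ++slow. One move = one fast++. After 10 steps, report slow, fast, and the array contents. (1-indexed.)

slow=4, fast=11, a=[4, 2, 1, 0, 0, 0, 0, 0, 0, 0, 0]

(s=1,f=1) a[fast]=4≠0 swap→a[1]=4 → slow++,fast++
(s=2,f=2) a[fast]=0 → fast++
(s=2,f=3) a[fast]=2≠0 swap→a[2]=2 → slow++,fast++
(s=3,f=4) a[fast]=0 → fast++
(s=3,f=5) a[fast]=0 → fast++
(s=3,f=6) a[fast]=1≠0 swap→a[3]=1 → slow++,fast++
(s=4,f=7) a[fast]=0 → fast++
(s=4,f=8) a[fast]=0 → fast++
(s=4,f=9) a[fast]=0 → fast++
(s=4,f=10) a[fast]=0 → fast++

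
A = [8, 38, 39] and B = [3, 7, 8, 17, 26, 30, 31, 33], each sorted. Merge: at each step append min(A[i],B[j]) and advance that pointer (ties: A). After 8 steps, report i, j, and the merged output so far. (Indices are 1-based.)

i=2, j=8, merged so far=[3, 7, 8, 8, 17, 26, 30, 31]

i=1 j=1: A[i]=8>B[j]=3 take 3, j++
i=1 j=2: A[i]=8>B[j]=7 take 7, j++
i=1 j=3: A[i]=8<=B[j]=8 take 8, i++
i=2 j=3: A[i]=38>B[j]=8 take 8, j++
i=2 j=4: A[i]=38>B[j]=17 take 17, j++
i=2 j=5: A[i]=38>B[j]=26 take 26, j++
i=2 j=6: A[i]=38>B[j]=30 take 30, j++
i=2 j=7: A[i]=38>B[j]=31 take 31, j++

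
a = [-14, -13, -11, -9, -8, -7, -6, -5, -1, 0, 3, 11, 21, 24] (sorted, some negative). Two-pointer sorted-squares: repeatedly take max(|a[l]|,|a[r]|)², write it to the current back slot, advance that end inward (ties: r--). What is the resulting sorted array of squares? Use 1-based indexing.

[0, 1, 9, 25, 36, 49, 64, 81, 121, 121, 169, 196, 441, 576]

[1,14] |-14|<=|24| out[14]=576 → r--
[1,13] |-14|<=|21| out[13]=441 → r--
[1,12] |-14|>|11| out[12]=196 → l++
[2,12] |-13|>|11| out[11]=169 → l++
[3,12] |-11|<=|11| out[10]=121 → r--
[3,11] |-11|>|3| out[9]=121 → l++
[4,11] |-9|>|3| out[8]=81 → l++
[5,11] |-8|>|3| out[7]=64 → l++
[6,11] |-7|>|3| out[6]=49 → l++
[7,11] |-6|>|3| out[5]=36 → l++
[8,11] |-5|>|3| out[4]=25 → l++
[9,11] |-1|<=|3| out[3]=9 → r--
[9,10] |-1|>|0| out[2]=1 → l++
[10,10] |0|<=|0| out[1]=0 → r--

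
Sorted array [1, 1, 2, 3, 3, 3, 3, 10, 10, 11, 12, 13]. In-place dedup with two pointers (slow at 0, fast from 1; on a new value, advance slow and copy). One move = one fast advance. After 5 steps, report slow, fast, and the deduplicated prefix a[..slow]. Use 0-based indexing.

slow=0 fast=1: a[fast]=1=a[slow] dup, fast++
slow=0 fast=2: a[fast]=2≠a[slow]=1 write a[1]=2, slow++,fast++
slow=1 fast=3: a[fast]=3≠a[slow]=2 write a[2]=3, slow++,fast++
slow=2 fast=4: a[fast]=3=a[slow] dup, fast++
slow=2 fast=5: a[fast]=3=a[slow] dup, fast++

slow=2, fast=6, prefix=[1, 2, 3]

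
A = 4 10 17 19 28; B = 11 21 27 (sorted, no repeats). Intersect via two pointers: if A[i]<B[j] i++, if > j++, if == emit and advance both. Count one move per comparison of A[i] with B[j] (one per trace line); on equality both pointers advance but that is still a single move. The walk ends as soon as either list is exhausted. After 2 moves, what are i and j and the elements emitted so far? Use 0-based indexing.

[i=0,j=0] 4<11 → i++
[i=1,j=0] 10<11 → i++

i=2, j=0, emitted=[]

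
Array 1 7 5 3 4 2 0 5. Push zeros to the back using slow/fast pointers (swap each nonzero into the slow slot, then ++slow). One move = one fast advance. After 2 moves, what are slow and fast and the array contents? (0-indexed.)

slow=0 fast=0: a[fast]=1≠0 swap→a[0]=1, slow++,fast++
slow=1 fast=1: a[fast]=7≠0 swap→a[1]=7, slow++,fast++

slow=2, fast=2, a=[1, 7, 5, 3, 4, 2, 0, 5]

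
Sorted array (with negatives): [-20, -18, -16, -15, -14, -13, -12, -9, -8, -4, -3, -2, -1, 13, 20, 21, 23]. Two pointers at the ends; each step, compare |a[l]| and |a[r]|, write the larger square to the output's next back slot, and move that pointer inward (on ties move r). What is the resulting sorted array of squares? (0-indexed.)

l=0 r=16: |-20|<=|23| out[16]=529, r--
l=0 r=15: |-20|<=|21| out[15]=441, r--
l=0 r=14: |-20|<=|20| out[14]=400, r--
l=0 r=13: |-20|>|13| out[13]=400, l++
l=1 r=13: |-18|>|13| out[12]=324, l++
l=2 r=13: |-16|>|13| out[11]=256, l++
l=3 r=13: |-15|>|13| out[10]=225, l++
l=4 r=13: |-14|>|13| out[9]=196, l++
l=5 r=13: |-13|<=|13| out[8]=169, r--
l=5 r=12: |-13|>|-1| out[7]=169, l++
l=6 r=12: |-12|>|-1| out[6]=144, l++
l=7 r=12: |-9|>|-1| out[5]=81, l++
l=8 r=12: |-8|>|-1| out[4]=64, l++
l=9 r=12: |-4|>|-1| out[3]=16, l++
l=10 r=12: |-3|>|-1| out[2]=9, l++
l=11 r=12: |-2|>|-1| out[1]=4, l++
l=12 r=12: |-1|<=|-1| out[0]=1, r--

[1, 4, 9, 16, 64, 81, 144, 169, 169, 196, 225, 256, 324, 400, 400, 441, 529]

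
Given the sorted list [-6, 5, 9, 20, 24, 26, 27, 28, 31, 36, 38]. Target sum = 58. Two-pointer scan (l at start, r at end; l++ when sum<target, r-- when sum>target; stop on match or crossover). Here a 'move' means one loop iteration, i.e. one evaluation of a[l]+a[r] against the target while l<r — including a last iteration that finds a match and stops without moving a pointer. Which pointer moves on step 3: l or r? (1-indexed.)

l

l=1 r=11: -6+38=32 <58, l++
l=2 r=11: 5+38=43 <58, l++
l=3 r=11: 9+38=47 <58, l++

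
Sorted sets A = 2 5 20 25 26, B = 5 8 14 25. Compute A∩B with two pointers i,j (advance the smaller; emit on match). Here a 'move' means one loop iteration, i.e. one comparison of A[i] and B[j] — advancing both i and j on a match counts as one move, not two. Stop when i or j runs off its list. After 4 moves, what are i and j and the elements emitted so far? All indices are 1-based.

i=3, j=4, emitted=[5]

[i=1,j=1] 2<5 → i++
[i=2,j=1] 5==5 emit → i++,j++
[i=3,j=2] 20>8 → j++
[i=3,j=3] 20>14 → j++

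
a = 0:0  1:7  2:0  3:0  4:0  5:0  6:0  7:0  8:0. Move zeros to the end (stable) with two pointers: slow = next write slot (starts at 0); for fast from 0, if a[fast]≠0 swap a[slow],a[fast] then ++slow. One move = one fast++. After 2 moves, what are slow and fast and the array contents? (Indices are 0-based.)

(s=0,f=0) a[fast]=0 → fast++
(s=0,f=1) a[fast]=7≠0 swap→a[0]=7 → slow++,fast++

slow=1, fast=2, a=[7, 0, 0, 0, 0, 0, 0, 0, 0]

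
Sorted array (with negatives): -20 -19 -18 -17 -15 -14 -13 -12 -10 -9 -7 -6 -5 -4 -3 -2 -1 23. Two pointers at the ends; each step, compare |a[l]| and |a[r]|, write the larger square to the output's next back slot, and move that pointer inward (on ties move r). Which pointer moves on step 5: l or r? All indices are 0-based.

l

l=0 r=17: |-20|<=|23| out[17]=529, r--
l=0 r=16: |-20|>|-1| out[16]=400, l++
l=1 r=16: |-19|>|-1| out[15]=361, l++
l=2 r=16: |-18|>|-1| out[14]=324, l++
l=3 r=16: |-17|>|-1| out[13]=289, l++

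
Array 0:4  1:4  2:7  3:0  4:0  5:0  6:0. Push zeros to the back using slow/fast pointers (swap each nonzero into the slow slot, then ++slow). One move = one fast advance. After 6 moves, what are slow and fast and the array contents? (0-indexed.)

slow=3, fast=6, a=[4, 4, 7, 0, 0, 0, 0]

(s=0,f=0) a[fast]=4≠0 swap→a[0]=4 → slow++,fast++
(s=1,f=1) a[fast]=4≠0 swap→a[1]=4 → slow++,fast++
(s=2,f=2) a[fast]=7≠0 swap→a[2]=7 → slow++,fast++
(s=3,f=3) a[fast]=0 → fast++
(s=3,f=4) a[fast]=0 → fast++
(s=3,f=5) a[fast]=0 → fast++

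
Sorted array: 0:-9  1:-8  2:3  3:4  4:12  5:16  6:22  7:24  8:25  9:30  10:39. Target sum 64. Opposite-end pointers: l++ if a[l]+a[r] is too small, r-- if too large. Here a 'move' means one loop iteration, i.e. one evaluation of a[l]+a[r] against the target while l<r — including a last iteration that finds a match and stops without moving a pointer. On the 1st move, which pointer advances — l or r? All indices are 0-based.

l

[0,10] -9+39=30 <64 → l++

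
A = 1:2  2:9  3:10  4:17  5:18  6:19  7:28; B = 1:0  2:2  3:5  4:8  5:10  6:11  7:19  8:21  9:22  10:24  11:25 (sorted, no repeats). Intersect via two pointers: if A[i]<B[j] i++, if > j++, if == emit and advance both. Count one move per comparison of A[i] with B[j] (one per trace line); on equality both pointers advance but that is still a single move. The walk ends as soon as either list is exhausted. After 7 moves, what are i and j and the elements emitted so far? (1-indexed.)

[i=1,j=1] 2>0 → j++
[i=1,j=2] 2==2 emit → i++,j++
[i=2,j=3] 9>5 → j++
[i=2,j=4] 9>8 → j++
[i=2,j=5] 9<10 → i++
[i=3,j=5] 10==10 emit → i++,j++
[i=4,j=6] 17>11 → j++

i=4, j=7, emitted=[2, 10]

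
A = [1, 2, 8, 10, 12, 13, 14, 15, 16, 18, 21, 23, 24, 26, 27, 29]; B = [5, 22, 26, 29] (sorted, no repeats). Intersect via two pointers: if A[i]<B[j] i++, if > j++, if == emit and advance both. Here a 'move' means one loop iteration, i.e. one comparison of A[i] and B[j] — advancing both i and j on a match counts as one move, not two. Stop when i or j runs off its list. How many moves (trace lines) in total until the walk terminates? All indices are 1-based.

i=1 j=1: 1<5, i++
i=2 j=1: 2<5, i++
i=3 j=1: 8>5, j++
i=3 j=2: 8<22, i++
i=4 j=2: 10<22, i++
i=5 j=2: 12<22, i++
i=6 j=2: 13<22, i++
i=7 j=2: 14<22, i++
i=8 j=2: 15<22, i++
i=9 j=2: 16<22, i++
i=10 j=2: 18<22, i++
i=11 j=2: 21<22, i++
i=12 j=2: 23>22, j++
i=12 j=3: 23<26, i++
i=13 j=3: 24<26, i++
i=14 j=3: 26==26 emit, i++,j++
i=15 j=4: 27<29, i++
i=16 j=4: 29==29 emit, i++,j++

18 moves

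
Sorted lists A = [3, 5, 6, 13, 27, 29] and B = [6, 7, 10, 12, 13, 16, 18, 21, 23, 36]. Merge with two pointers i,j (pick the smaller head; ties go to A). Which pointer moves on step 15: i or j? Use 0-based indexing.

i

[i=0,j=0] A[i]=3<=B[j]=6 take 3 → i++
[i=1,j=0] A[i]=5<=B[j]=6 take 5 → i++
[i=2,j=0] A[i]=6<=B[j]=6 take 6 → i++
[i=3,j=0] A[i]=13>B[j]=6 take 6 → j++
[i=3,j=1] A[i]=13>B[j]=7 take 7 → j++
[i=3,j=2] A[i]=13>B[j]=10 take 10 → j++
[i=3,j=3] A[i]=13>B[j]=12 take 12 → j++
[i=3,j=4] A[i]=13<=B[j]=13 take 13 → i++
[i=4,j=4] A[i]=27>B[j]=13 take 13 → j++
[i=4,j=5] A[i]=27>B[j]=16 take 16 → j++
[i=4,j=6] A[i]=27>B[j]=18 take 18 → j++
[i=4,j=7] A[i]=27>B[j]=21 take 21 → j++
[i=4,j=8] A[i]=27>B[j]=23 take 23 → j++
[i=4,j=9] A[i]=27<=B[j]=36 take 27 → i++
[i=5,j=9] A[i]=29<=B[j]=36 take 29 → i++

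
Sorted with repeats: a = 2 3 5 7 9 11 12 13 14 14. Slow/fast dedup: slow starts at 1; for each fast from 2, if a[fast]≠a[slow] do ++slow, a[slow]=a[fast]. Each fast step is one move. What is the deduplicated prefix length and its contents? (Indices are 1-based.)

slow=1 fast=2: a[fast]=3≠a[slow]=2 write a[2]=3, slow++,fast++
slow=2 fast=3: a[fast]=5≠a[slow]=3 write a[3]=5, slow++,fast++
slow=3 fast=4: a[fast]=7≠a[slow]=5 write a[4]=7, slow++,fast++
slow=4 fast=5: a[fast]=9≠a[slow]=7 write a[5]=9, slow++,fast++
slow=5 fast=6: a[fast]=11≠a[slow]=9 write a[6]=11, slow++,fast++
slow=6 fast=7: a[fast]=12≠a[slow]=11 write a[7]=12, slow++,fast++
slow=7 fast=8: a[fast]=13≠a[slow]=12 write a[8]=13, slow++,fast++
slow=8 fast=9: a[fast]=14≠a[slow]=13 write a[9]=14, slow++,fast++
slow=9 fast=10: a[fast]=14=a[slow] dup, fast++

length 9; prefix = [2, 3, 5, 7, 9, 11, 12, 13, 14]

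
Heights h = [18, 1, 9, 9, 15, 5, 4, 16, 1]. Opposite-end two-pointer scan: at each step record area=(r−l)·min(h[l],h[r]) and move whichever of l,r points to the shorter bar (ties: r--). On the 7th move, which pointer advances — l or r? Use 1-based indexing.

r

[1,9] min(18,1)*8=8 best=8 * → r--
[1,8] min(18,16)*7=112 best=112 * → r--
[1,7] min(18,4)*6=24 best=112 → r--
[1,6] min(18,5)*5=25 best=112 → r--
[1,5] min(18,15)*4=60 best=112 → r--
[1,4] min(18,9)*3=27 best=112 → r--
[1,3] min(18,9)*2=18 best=112 → r--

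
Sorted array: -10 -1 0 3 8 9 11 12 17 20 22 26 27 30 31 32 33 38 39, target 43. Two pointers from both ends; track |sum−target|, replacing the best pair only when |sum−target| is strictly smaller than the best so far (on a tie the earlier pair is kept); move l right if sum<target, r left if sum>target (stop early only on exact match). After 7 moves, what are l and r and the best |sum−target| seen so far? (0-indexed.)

l=5, r=16, best |Δ|=1

l=0 r=18: -10+39=29 d=14 *, l++
l=1 r=18: -1+39=38 d=5 *, l++
l=2 r=18: 0+39=39 d=4 *, l++
l=3 r=18: 3+39=42 d=1 *, l++
l=4 r=18: 8+39=47 d=4, r--
l=4 r=17: 8+38=46 d=3, r--
l=4 r=16: 8+33=41 d=2, l++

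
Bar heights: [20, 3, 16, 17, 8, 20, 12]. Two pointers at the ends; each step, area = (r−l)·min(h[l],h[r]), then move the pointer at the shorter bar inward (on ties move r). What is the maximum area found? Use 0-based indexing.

l=0 r=6: min(20,12)*6=72 best=72 *, r--
l=0 r=5: min(20,20)*5=100 best=100 *, r--
l=0 r=4: min(20,8)*4=32 best=100, r--
l=0 r=3: min(20,17)*3=51 best=100, r--
l=0 r=2: min(20,16)*2=32 best=100, r--
l=0 r=1: min(20,3)*1=3 best=100, r--

max area = 100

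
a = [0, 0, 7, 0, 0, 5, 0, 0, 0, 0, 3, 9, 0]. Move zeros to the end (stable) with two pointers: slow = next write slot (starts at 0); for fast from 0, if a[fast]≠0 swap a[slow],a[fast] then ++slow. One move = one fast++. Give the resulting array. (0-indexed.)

[7, 5, 3, 9, 0, 0, 0, 0, 0, 0, 0, 0, 0]

slow=0 fast=0: a[fast]=0, fast++
slow=0 fast=1: a[fast]=0, fast++
slow=0 fast=2: a[fast]=7≠0 swap→a[0]=7, slow++,fast++
slow=1 fast=3: a[fast]=0, fast++
slow=1 fast=4: a[fast]=0, fast++
slow=1 fast=5: a[fast]=5≠0 swap→a[1]=5, slow++,fast++
slow=2 fast=6: a[fast]=0, fast++
slow=2 fast=7: a[fast]=0, fast++
slow=2 fast=8: a[fast]=0, fast++
slow=2 fast=9: a[fast]=0, fast++
slow=2 fast=10: a[fast]=3≠0 swap→a[2]=3, slow++,fast++
slow=3 fast=11: a[fast]=9≠0 swap→a[3]=9, slow++,fast++
slow=4 fast=12: a[fast]=0, fast++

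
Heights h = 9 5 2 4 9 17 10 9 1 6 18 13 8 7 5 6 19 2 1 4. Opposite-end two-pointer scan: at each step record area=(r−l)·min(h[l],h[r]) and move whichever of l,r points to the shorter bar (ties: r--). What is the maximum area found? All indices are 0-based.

[0,19] min(9,4)*19=76 best=76 * → r--
[0,18] min(9,1)*18=18 best=76 → r--
[0,17] min(9,2)*17=34 best=76 → r--
[0,16] min(9,19)*16=144 best=144 * → l++
[1,16] min(5,19)*15=75 best=144 → l++
[2,16] min(2,19)*14=28 best=144 → l++
[3,16] min(4,19)*13=52 best=144 → l++
[4,16] min(9,19)*12=108 best=144 → l++
[5,16] min(17,19)*11=187 best=187 * → l++
[6,16] min(10,19)*10=100 best=187 → l++
[7,16] min(9,19)*9=81 best=187 → l++
[8,16] min(1,19)*8=8 best=187 → l++
[9,16] min(6,19)*7=42 best=187 → l++
[10,16] min(18,19)*6=108 best=187 → l++
[11,16] min(13,19)*5=65 best=187 → l++
[12,16] min(8,19)*4=32 best=187 → l++
[13,16] min(7,19)*3=21 best=187 → l++
[14,16] min(5,19)*2=10 best=187 → l++
[15,16] min(6,19)*1=6 best=187 → l++

max area = 187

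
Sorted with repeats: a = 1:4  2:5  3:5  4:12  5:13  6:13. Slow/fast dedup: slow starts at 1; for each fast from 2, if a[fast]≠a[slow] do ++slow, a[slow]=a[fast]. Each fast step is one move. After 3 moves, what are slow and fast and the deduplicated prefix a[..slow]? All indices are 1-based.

slow=1 fast=2: a[fast]=5≠a[slow]=4 write a[2]=5, slow++,fast++
slow=2 fast=3: a[fast]=5=a[slow] dup, fast++
slow=2 fast=4: a[fast]=12≠a[slow]=5 write a[3]=12, slow++,fast++

slow=3, fast=5, prefix=[4, 5, 12]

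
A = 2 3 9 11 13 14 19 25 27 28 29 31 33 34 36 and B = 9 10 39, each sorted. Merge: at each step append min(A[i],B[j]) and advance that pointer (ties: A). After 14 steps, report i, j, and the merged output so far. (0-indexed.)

[i=0,j=0] A[i]=2<=B[j]=9 take 2 → i++
[i=1,j=0] A[i]=3<=B[j]=9 take 3 → i++
[i=2,j=0] A[i]=9<=B[j]=9 take 9 → i++
[i=3,j=0] A[i]=11>B[j]=9 take 9 → j++
[i=3,j=1] A[i]=11>B[j]=10 take 10 → j++
[i=3,j=2] A[i]=11<=B[j]=39 take 11 → i++
[i=4,j=2] A[i]=13<=B[j]=39 take 13 → i++
[i=5,j=2] A[i]=14<=B[j]=39 take 14 → i++
[i=6,j=2] A[i]=19<=B[j]=39 take 19 → i++
[i=7,j=2] A[i]=25<=B[j]=39 take 25 → i++
[i=8,j=2] A[i]=27<=B[j]=39 take 27 → i++
[i=9,j=2] A[i]=28<=B[j]=39 take 28 → i++
[i=10,j=2] A[i]=29<=B[j]=39 take 29 → i++
[i=11,j=2] A[i]=31<=B[j]=39 take 31 → i++

i=12, j=2, merged so far=[2, 3, 9, 9, 10, 11, 13, 14, 19, 25, 27, 28, 29, 31]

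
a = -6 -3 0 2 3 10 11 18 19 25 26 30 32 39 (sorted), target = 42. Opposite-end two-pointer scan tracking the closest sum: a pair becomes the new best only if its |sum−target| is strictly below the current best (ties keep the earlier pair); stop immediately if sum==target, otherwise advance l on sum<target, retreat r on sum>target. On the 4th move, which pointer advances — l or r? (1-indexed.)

l

l=1 r=14: -6+39=33 d=9 *, l++
l=2 r=14: -3+39=36 d=6 *, l++
l=3 r=14: 0+39=39 d=3 *, l++
l=4 r=14: 2+39=41 d=1 *, l++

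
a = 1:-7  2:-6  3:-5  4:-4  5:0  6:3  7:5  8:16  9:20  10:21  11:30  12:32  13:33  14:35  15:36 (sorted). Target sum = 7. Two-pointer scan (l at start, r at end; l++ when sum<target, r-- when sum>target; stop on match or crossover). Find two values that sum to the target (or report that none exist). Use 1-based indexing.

no pair

l=1 r=15: -7+36=29 >7, r--
l=1 r=14: -7+35=28 >7, r--
l=1 r=13: -7+33=26 >7, r--
l=1 r=12: -7+32=25 >7, r--
l=1 r=11: -7+30=23 >7, r--
l=1 r=10: -7+21=14 >7, r--
l=1 r=9: -7+20=13 >7, r--
l=1 r=8: -7+16=9 >7, r--
l=1 r=7: -7+5=-2 <7, l++
l=2 r=7: -6+5=-1 <7, l++
l=3 r=7: -5+5=0 <7, l++
l=4 r=7: -4+5=1 <7, l++
l=5 r=7: 0+5=5 <7, l++
l=6 r=7: 3+5=8 >7, r--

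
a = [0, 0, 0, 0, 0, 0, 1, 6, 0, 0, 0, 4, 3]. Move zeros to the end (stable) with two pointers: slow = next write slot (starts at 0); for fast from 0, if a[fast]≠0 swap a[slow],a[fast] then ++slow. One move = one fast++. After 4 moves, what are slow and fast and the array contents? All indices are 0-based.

slow=0, fast=4, a=[0, 0, 0, 0, 0, 0, 1, 6, 0, 0, 0, 4, 3]

(s=0,f=0) a[fast]=0 → fast++
(s=0,f=1) a[fast]=0 → fast++
(s=0,f=2) a[fast]=0 → fast++
(s=0,f=3) a[fast]=0 → fast++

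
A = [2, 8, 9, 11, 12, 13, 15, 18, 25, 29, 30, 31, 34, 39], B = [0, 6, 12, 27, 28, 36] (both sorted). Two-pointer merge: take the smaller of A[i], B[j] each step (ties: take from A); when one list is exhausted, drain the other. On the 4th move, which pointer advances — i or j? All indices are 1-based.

i=1 j=1: A[i]=2>B[j]=0 take 0, j++
i=1 j=2: A[i]=2<=B[j]=6 take 2, i++
i=2 j=2: A[i]=8>B[j]=6 take 6, j++
i=2 j=3: A[i]=8<=B[j]=12 take 8, i++

i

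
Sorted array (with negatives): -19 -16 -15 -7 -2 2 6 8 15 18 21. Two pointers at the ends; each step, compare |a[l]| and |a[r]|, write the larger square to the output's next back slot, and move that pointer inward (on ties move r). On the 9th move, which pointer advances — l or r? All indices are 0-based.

r

l=0 r=10: |-19|<=|21| out[10]=441, r--
l=0 r=9: |-19|>|18| out[9]=361, l++
l=1 r=9: |-16|<=|18| out[8]=324, r--
l=1 r=8: |-16|>|15| out[7]=256, l++
l=2 r=8: |-15|<=|15| out[6]=225, r--
l=2 r=7: |-15|>|8| out[5]=225, l++
l=3 r=7: |-7|<=|8| out[4]=64, r--
l=3 r=6: |-7|>|6| out[3]=49, l++
l=4 r=6: |-2|<=|6| out[2]=36, r--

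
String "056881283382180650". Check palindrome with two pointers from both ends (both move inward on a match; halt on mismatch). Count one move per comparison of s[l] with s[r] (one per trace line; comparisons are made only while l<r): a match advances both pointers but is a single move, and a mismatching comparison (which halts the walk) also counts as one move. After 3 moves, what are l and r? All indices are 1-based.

l=4, r=15

l=1 r=18: '0'=='0', l++,r--
l=2 r=17: '5'=='5', l++,r--
l=3 r=16: '6'=='6', l++,r--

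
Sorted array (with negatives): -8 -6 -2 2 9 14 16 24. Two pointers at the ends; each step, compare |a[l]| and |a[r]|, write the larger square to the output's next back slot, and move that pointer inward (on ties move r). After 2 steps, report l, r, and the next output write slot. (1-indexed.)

l=1, r=6, next write slot=6

[1,8] |-8|<=|24| out[8]=576 → r--
[1,7] |-8|<=|16| out[7]=256 → r--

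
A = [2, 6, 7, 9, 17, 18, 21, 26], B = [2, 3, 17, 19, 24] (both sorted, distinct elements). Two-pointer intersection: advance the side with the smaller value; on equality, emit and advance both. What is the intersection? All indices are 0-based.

i=0 j=0: 2==2 emit, i++,j++
i=1 j=1: 6>3, j++
i=1 j=2: 6<17, i++
i=2 j=2: 7<17, i++
i=3 j=2: 9<17, i++
i=4 j=2: 17==17 emit, i++,j++
i=5 j=3: 18<19, i++
i=6 j=3: 21>19, j++
i=6 j=4: 21<24, i++
i=7 j=4: 26>24, j++

intersection = [2, 17]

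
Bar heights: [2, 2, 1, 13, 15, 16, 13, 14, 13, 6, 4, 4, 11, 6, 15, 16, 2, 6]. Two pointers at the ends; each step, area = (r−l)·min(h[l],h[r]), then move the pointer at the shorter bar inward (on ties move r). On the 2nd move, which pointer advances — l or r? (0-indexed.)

l

[0,17] min(2,6)*17=34 best=34 * → l++
[1,17] min(2,6)*16=32 best=34 → l++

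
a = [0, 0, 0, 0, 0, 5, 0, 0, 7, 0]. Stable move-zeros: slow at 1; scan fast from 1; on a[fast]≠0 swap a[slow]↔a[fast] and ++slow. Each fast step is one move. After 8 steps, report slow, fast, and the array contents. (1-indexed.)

(s=1,f=1) a[fast]=0 → fast++
(s=1,f=2) a[fast]=0 → fast++
(s=1,f=3) a[fast]=0 → fast++
(s=1,f=4) a[fast]=0 → fast++
(s=1,f=5) a[fast]=0 → fast++
(s=1,f=6) a[fast]=5≠0 swap→a[1]=5 → slow++,fast++
(s=2,f=7) a[fast]=0 → fast++
(s=2,f=8) a[fast]=0 → fast++

slow=2, fast=9, a=[5, 0, 0, 0, 0, 0, 0, 0, 7, 0]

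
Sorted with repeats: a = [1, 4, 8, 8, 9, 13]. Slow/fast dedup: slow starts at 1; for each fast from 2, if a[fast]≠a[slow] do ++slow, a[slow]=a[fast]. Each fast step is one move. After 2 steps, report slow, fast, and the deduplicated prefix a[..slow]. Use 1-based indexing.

(s=1,f=2) a[fast]=4≠a[slow]=1 write a[2]=4 → slow++,fast++
(s=2,f=3) a[fast]=8≠a[slow]=4 write a[3]=8 → slow++,fast++

slow=3, fast=4, prefix=[1, 4, 8]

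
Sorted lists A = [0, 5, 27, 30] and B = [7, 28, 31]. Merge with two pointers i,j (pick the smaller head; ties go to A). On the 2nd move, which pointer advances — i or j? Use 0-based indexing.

i=0 j=0: A[i]=0<=B[j]=7 take 0, i++
i=1 j=0: A[i]=5<=B[j]=7 take 5, i++

i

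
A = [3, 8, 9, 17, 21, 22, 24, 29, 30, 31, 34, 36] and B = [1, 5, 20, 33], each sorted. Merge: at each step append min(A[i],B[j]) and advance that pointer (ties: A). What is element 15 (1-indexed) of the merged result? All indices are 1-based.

merged[15] = 34

[i=1,j=1] A[i]=3>B[j]=1 take 1 → j++
[i=1,j=2] A[i]=3<=B[j]=5 take 3 → i++
[i=2,j=2] A[i]=8>B[j]=5 take 5 → j++
[i=2,j=3] A[i]=8<=B[j]=20 take 8 → i++
[i=3,j=3] A[i]=9<=B[j]=20 take 9 → i++
[i=4,j=3] A[i]=17<=B[j]=20 take 17 → i++
[i=5,j=3] A[i]=21>B[j]=20 take 20 → j++
[i=5,j=4] A[i]=21<=B[j]=33 take 21 → i++
[i=6,j=4] A[i]=22<=B[j]=33 take 22 → i++
[i=7,j=4] A[i]=24<=B[j]=33 take 24 → i++
[i=8,j=4] A[i]=29<=B[j]=33 take 29 → i++
[i=9,j=4] A[i]=30<=B[j]=33 take 30 → i++
[i=10,j=4] A[i]=31<=B[j]=33 take 31 → i++
[i=11,j=4] A[i]=34>B[j]=33 take 33 → j++
[i=11,j=5] B done, take A[i]=34 → i++
[i=12,j=5] B done, take A[i]=36 → i++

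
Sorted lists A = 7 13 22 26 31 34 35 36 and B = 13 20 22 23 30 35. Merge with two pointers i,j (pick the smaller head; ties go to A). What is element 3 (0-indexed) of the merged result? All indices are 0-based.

merged[3] = 20

i=0 j=0: A[i]=7<=B[j]=13 take 7, i++
i=1 j=0: A[i]=13<=B[j]=13 take 13, i++
i=2 j=0: A[i]=22>B[j]=13 take 13, j++
i=2 j=1: A[i]=22>B[j]=20 take 20, j++
i=2 j=2: A[i]=22<=B[j]=22 take 22, i++
i=3 j=2: A[i]=26>B[j]=22 take 22, j++
i=3 j=3: A[i]=26>B[j]=23 take 23, j++
i=3 j=4: A[i]=26<=B[j]=30 take 26, i++
i=4 j=4: A[i]=31>B[j]=30 take 30, j++
i=4 j=5: A[i]=31<=B[j]=35 take 31, i++
i=5 j=5: A[i]=34<=B[j]=35 take 34, i++
i=6 j=5: A[i]=35<=B[j]=35 take 35, i++
i=7 j=5: A[i]=36>B[j]=35 take 35, j++
i=7 j=6: B done, take A[i]=36, i++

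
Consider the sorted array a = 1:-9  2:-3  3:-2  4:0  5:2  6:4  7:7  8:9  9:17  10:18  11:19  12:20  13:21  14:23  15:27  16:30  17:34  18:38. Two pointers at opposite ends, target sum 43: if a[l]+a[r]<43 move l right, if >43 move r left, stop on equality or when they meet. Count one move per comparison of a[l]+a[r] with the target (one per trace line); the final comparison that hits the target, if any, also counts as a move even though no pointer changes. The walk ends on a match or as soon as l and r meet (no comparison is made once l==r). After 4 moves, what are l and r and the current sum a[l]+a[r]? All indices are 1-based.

[1,18] -9+38=29 <43 → l++
[2,18] -3+38=35 <43 → l++
[3,18] -2+38=36 <43 → l++
[4,18] 0+38=38 <43 → l++

l=5, r=18, sum=40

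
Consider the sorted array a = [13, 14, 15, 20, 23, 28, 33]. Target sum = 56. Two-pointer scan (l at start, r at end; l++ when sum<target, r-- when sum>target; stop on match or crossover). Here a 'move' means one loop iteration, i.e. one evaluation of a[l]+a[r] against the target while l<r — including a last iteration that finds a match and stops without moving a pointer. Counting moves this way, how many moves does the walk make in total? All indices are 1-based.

5 moves

l=1 r=7: 13+33=46 <56, l++
l=2 r=7: 14+33=47 <56, l++
l=3 r=7: 15+33=48 <56, l++
l=4 r=7: 20+33=53 <56, l++
l=5 r=7: 23+33=56, found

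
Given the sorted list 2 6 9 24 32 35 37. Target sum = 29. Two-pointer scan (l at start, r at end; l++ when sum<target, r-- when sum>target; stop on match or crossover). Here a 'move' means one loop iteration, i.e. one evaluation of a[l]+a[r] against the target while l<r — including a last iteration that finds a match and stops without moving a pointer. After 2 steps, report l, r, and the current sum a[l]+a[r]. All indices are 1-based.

l=1, r=5, sum=34

l=1 r=7: 2+37=39 >29, r--
l=1 r=6: 2+35=37 >29, r--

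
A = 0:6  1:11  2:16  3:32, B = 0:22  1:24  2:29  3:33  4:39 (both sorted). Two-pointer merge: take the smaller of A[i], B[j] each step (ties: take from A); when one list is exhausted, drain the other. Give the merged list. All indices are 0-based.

[i=0,j=0] A[i]=6<=B[j]=22 take 6 → i++
[i=1,j=0] A[i]=11<=B[j]=22 take 11 → i++
[i=2,j=0] A[i]=16<=B[j]=22 take 16 → i++
[i=3,j=0] A[i]=32>B[j]=22 take 22 → j++
[i=3,j=1] A[i]=32>B[j]=24 take 24 → j++
[i=3,j=2] A[i]=32>B[j]=29 take 29 → j++
[i=3,j=3] A[i]=32<=B[j]=33 take 32 → i++
[i=4,j=3] A done, take B[j]=33 → j++
[i=4,j=4] A done, take B[j]=39 → j++

[6, 11, 16, 22, 24, 29, 32, 33, 39]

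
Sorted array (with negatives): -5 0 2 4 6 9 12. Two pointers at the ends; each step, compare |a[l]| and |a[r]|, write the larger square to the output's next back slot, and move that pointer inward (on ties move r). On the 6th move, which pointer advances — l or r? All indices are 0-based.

[0,6] |-5|<=|12| out[6]=144 → r--
[0,5] |-5|<=|9| out[5]=81 → r--
[0,4] |-5|<=|6| out[4]=36 → r--
[0,3] |-5|>|4| out[3]=25 → l++
[1,3] |0|<=|4| out[2]=16 → r--
[1,2] |0|<=|2| out[1]=4 → r--

r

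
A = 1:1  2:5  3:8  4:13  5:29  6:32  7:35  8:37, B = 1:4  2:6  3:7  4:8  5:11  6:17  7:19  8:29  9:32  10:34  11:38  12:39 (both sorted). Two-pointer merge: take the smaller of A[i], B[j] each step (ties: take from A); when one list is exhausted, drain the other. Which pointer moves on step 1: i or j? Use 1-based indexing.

[i=1,j=1] A[i]=1<=B[j]=4 take 1 → i++

i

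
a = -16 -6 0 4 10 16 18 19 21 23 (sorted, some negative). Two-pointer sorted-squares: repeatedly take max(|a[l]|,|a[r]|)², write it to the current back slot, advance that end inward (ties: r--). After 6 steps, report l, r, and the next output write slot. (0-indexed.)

l=1, r=4, next write slot=3

[0,9] |-16|<=|23| out[9]=529 → r--
[0,8] |-16|<=|21| out[8]=441 → r--
[0,7] |-16|<=|19| out[7]=361 → r--
[0,6] |-16|<=|18| out[6]=324 → r--
[0,5] |-16|<=|16| out[5]=256 → r--
[0,4] |-16|>|10| out[4]=256 → l++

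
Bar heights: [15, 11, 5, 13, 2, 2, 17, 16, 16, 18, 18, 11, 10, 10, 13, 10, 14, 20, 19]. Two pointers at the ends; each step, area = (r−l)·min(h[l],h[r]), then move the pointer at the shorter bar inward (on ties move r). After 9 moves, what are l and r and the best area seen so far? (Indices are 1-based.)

l=10, r=19, best area=270

[1,19] min(15,19)*18=270 best=270 * → l++
[2,19] min(11,19)*17=187 best=270 → l++
[3,19] min(5,19)*16=80 best=270 → l++
[4,19] min(13,19)*15=195 best=270 → l++
[5,19] min(2,19)*14=28 best=270 → l++
[6,19] min(2,19)*13=26 best=270 → l++
[7,19] min(17,19)*12=204 best=270 → l++
[8,19] min(16,19)*11=176 best=270 → l++
[9,19] min(16,19)*10=160 best=270 → l++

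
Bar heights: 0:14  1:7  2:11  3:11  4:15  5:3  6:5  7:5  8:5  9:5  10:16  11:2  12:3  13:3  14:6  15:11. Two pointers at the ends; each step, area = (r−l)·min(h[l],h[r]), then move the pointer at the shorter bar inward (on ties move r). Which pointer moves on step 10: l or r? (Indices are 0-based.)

l=0 r=15: min(14,11)*15=165 best=165 *, r--
l=0 r=14: min(14,6)*14=84 best=165, r--
l=0 r=13: min(14,3)*13=39 best=165, r--
l=0 r=12: min(14,3)*12=36 best=165, r--
l=0 r=11: min(14,2)*11=22 best=165, r--
l=0 r=10: min(14,16)*10=140 best=165, l++
l=1 r=10: min(7,16)*9=63 best=165, l++
l=2 r=10: min(11,16)*8=88 best=165, l++
l=3 r=10: min(11,16)*7=77 best=165, l++
l=4 r=10: min(15,16)*6=90 best=165, l++

l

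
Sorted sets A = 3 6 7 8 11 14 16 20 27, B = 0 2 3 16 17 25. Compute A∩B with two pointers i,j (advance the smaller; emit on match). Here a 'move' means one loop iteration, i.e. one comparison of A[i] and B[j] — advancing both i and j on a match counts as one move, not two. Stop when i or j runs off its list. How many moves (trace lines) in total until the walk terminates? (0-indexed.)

12 moves

i=0 j=0: 3>0, j++
i=0 j=1: 3>2, j++
i=0 j=2: 3==3 emit, i++,j++
i=1 j=3: 6<16, i++
i=2 j=3: 7<16, i++
i=3 j=3: 8<16, i++
i=4 j=3: 11<16, i++
i=5 j=3: 14<16, i++
i=6 j=3: 16==16 emit, i++,j++
i=7 j=4: 20>17, j++
i=7 j=5: 20<25, i++
i=8 j=5: 27>25, j++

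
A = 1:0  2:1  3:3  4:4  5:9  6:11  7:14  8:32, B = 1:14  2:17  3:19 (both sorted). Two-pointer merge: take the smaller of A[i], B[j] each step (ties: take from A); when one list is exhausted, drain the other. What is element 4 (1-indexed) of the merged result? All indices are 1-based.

merged[4] = 4

i=1 j=1: A[i]=0<=B[j]=14 take 0, i++
i=2 j=1: A[i]=1<=B[j]=14 take 1, i++
i=3 j=1: A[i]=3<=B[j]=14 take 3, i++
i=4 j=1: A[i]=4<=B[j]=14 take 4, i++
i=5 j=1: A[i]=9<=B[j]=14 take 9, i++
i=6 j=1: A[i]=11<=B[j]=14 take 11, i++
i=7 j=1: A[i]=14<=B[j]=14 take 14, i++
i=8 j=1: A[i]=32>B[j]=14 take 14, j++
i=8 j=2: A[i]=32>B[j]=17 take 17, j++
i=8 j=3: A[i]=32>B[j]=19 take 19, j++
i=8 j=4: B done, take A[i]=32, i++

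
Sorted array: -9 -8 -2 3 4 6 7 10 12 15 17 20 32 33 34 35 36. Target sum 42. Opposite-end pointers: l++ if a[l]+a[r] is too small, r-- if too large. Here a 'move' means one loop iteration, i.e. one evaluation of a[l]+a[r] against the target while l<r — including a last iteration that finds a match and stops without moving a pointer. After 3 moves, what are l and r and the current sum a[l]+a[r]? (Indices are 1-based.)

l=4, r=17, sum=39

[1,17] -9+36=27 <42 → l++
[2,17] -8+36=28 <42 → l++
[3,17] -2+36=34 <42 → l++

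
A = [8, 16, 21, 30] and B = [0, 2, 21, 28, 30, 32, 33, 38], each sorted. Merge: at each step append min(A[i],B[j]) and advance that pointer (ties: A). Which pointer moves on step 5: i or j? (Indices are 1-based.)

i

i=1 j=1: A[i]=8>B[j]=0 take 0, j++
i=1 j=2: A[i]=8>B[j]=2 take 2, j++
i=1 j=3: A[i]=8<=B[j]=21 take 8, i++
i=2 j=3: A[i]=16<=B[j]=21 take 16, i++
i=3 j=3: A[i]=21<=B[j]=21 take 21, i++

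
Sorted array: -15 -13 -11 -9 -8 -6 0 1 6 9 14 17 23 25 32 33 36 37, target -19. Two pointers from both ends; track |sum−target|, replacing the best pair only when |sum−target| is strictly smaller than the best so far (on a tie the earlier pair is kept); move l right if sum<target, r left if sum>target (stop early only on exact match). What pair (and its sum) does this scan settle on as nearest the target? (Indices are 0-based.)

l=0 r=17: -15+37=22 d=41 *, r--
l=0 r=16: -15+36=21 d=40 *, r--
l=0 r=15: -15+33=18 d=37 *, r--
l=0 r=14: -15+32=17 d=36 *, r--
l=0 r=13: -15+25=10 d=29 *, r--
l=0 r=12: -15+23=8 d=27 *, r--
l=0 r=11: -15+17=2 d=21 *, r--
l=0 r=10: -15+14=-1 d=18 *, r--
l=0 r=9: -15+9=-6 d=13 *, r--
l=0 r=8: -15+6=-9 d=10 *, r--
l=0 r=7: -15+1=-14 d=5 *, r--
l=0 r=6: -15+0=-15 d=4 *, r--
l=0 r=5: -15+-6=-21 d=2 *, l++
l=1 r=5: -13+-6=-19 d=0 *, stop

pair (-13, -6) with sum -19 (|Δ|=0)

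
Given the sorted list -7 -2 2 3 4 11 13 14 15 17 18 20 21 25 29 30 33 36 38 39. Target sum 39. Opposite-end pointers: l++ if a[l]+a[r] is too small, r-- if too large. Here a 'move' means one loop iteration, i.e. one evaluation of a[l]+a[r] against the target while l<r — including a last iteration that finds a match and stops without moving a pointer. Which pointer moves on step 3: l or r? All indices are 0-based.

r

l=0 r=19: -7+39=32 <39, l++
l=1 r=19: -2+39=37 <39, l++
l=2 r=19: 2+39=41 >39, r--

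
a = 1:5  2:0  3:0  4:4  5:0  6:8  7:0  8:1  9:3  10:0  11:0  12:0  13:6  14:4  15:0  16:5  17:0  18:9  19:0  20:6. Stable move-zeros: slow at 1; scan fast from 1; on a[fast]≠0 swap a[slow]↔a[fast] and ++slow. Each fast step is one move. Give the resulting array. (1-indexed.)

[5, 4, 8, 1, 3, 6, 4, 5, 9, 6, 0, 0, 0, 0, 0, 0, 0, 0, 0, 0]

slow=1 fast=1: a[fast]=5≠0 swap→a[1]=5, slow++,fast++
slow=2 fast=2: a[fast]=0, fast++
slow=2 fast=3: a[fast]=0, fast++
slow=2 fast=4: a[fast]=4≠0 swap→a[2]=4, slow++,fast++
slow=3 fast=5: a[fast]=0, fast++
slow=3 fast=6: a[fast]=8≠0 swap→a[3]=8, slow++,fast++
slow=4 fast=7: a[fast]=0, fast++
slow=4 fast=8: a[fast]=1≠0 swap→a[4]=1, slow++,fast++
slow=5 fast=9: a[fast]=3≠0 swap→a[5]=3, slow++,fast++
slow=6 fast=10: a[fast]=0, fast++
slow=6 fast=11: a[fast]=0, fast++
slow=6 fast=12: a[fast]=0, fast++
slow=6 fast=13: a[fast]=6≠0 swap→a[6]=6, slow++,fast++
slow=7 fast=14: a[fast]=4≠0 swap→a[7]=4, slow++,fast++
slow=8 fast=15: a[fast]=0, fast++
slow=8 fast=16: a[fast]=5≠0 swap→a[8]=5, slow++,fast++
slow=9 fast=17: a[fast]=0, fast++
slow=9 fast=18: a[fast]=9≠0 swap→a[9]=9, slow++,fast++
slow=10 fast=19: a[fast]=0, fast++
slow=10 fast=20: a[fast]=6≠0 swap→a[10]=6, slow++,fast++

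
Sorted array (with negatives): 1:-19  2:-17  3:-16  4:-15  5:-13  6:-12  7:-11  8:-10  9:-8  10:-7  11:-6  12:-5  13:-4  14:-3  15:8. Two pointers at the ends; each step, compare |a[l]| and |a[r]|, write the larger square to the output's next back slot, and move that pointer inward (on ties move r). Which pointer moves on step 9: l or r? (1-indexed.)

r

l=1 r=15: |-19|>|8| out[15]=361, l++
l=2 r=15: |-17|>|8| out[14]=289, l++
l=3 r=15: |-16|>|8| out[13]=256, l++
l=4 r=15: |-15|>|8| out[12]=225, l++
l=5 r=15: |-13|>|8| out[11]=169, l++
l=6 r=15: |-12|>|8| out[10]=144, l++
l=7 r=15: |-11|>|8| out[9]=121, l++
l=8 r=15: |-10|>|8| out[8]=100, l++
l=9 r=15: |-8|<=|8| out[7]=64, r--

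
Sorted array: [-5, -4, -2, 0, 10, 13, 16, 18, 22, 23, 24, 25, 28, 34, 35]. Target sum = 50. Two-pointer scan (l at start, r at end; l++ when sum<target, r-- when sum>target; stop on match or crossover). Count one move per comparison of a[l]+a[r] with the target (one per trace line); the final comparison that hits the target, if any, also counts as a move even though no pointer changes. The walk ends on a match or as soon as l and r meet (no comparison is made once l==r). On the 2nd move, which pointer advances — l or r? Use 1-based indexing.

l=1 r=15: -5+35=30 <50, l++
l=2 r=15: -4+35=31 <50, l++

l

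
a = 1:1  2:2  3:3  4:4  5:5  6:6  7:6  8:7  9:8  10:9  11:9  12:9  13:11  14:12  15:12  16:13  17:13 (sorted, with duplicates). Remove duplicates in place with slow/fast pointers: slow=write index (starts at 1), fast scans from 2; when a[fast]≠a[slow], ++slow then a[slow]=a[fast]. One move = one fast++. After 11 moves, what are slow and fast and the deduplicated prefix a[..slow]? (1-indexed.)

(s=1,f=2) a[fast]=2≠a[slow]=1 write a[2]=2 → slow++,fast++
(s=2,f=3) a[fast]=3≠a[slow]=2 write a[3]=3 → slow++,fast++
(s=3,f=4) a[fast]=4≠a[slow]=3 write a[4]=4 → slow++,fast++
(s=4,f=5) a[fast]=5≠a[slow]=4 write a[5]=5 → slow++,fast++
(s=5,f=6) a[fast]=6≠a[slow]=5 write a[6]=6 → slow++,fast++
(s=6,f=7) a[fast]=6=a[slow] dup → fast++
(s=6,f=8) a[fast]=7≠a[slow]=6 write a[7]=7 → slow++,fast++
(s=7,f=9) a[fast]=8≠a[slow]=7 write a[8]=8 → slow++,fast++
(s=8,f=10) a[fast]=9≠a[slow]=8 write a[9]=9 → slow++,fast++
(s=9,f=11) a[fast]=9=a[slow] dup → fast++
(s=9,f=12) a[fast]=9=a[slow] dup → fast++

slow=9, fast=13, prefix=[1, 2, 3, 4, 5, 6, 7, 8, 9]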